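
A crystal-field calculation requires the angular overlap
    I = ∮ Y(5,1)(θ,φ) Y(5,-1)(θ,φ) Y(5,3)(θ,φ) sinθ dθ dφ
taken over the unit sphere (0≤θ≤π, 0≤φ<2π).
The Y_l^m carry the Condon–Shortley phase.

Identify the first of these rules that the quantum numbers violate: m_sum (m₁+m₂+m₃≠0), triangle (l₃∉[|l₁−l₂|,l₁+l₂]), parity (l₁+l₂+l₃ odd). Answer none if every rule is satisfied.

m_sum

Σmᵢ = 3  ✗
l₃∈[|l₁−l₂|,l₁+l₂]=[0,10], have l₃=5
Σlᵢ = 15 ⇒ odd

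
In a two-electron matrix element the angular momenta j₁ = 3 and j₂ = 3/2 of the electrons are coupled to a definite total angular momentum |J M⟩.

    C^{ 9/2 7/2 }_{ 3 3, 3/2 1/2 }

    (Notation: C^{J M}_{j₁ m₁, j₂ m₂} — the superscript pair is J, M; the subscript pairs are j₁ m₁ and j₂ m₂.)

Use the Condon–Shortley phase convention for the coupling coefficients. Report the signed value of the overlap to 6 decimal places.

+√(1/3) = +0.577350

j₁+j₂−J=0  J+j₁−j₂=6  J−j₁+j₂=3  j₁+j₂+J+1=10
(j₁±m₁, j₂±m₂, J±M) = (6,0,2,1,8,1)
P² = 691200
sum k=0..0:
  [0] +1/1440 = 1/1440
S = 1/1440
C² = P²·S² = 1/3 ; C = +0.577350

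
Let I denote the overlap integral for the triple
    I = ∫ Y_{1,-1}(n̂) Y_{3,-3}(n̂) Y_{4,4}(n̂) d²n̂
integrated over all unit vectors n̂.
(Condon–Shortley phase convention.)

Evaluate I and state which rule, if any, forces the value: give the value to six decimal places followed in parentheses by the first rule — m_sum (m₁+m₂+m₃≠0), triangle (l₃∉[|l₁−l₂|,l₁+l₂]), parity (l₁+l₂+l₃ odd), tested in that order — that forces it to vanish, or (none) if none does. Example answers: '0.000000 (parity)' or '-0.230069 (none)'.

Checks pass: Σm=0; 8 even; l₃=4∈[2,4].
(2·1+1)(2·3+1)(2·4+1) = 189
Δ: 0! 2! 6! / 9! → 1/252
sum: t=0:+1/36 = 1/36
3j²(1 3 4; 0 0 0) = Δ·Π!·Σ² = 4/63  (sign +1)
sum: t=0:+1/1440 = 1/1440
3j²(1 3 4; -1 -3 4) = Δ·Π!·Σ² = 1/9  (sign +1)
combine: 4πI² = 189·4/63·1/9 = 4/3
take √, sign +1: I = 0.32573501
No selection rule forces the value: the integral is nonzero (none).

0.325735 (none)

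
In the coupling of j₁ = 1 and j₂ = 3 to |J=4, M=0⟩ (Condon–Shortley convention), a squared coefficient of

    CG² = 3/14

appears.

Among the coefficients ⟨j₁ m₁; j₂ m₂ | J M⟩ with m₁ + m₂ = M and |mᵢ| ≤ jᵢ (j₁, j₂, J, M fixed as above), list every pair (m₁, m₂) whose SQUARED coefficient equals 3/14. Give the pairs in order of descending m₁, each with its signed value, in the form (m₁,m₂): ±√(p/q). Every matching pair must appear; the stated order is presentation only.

(1,-1): +√(3/14); (-1,1): +√(3/14)

Admissible pairs with m₁+m₂ = M = 0: (-1,1), (0,0), (1,-1)
  (m₁,m₂)=(1,-1): CG² = 3/14, CG = +√(3/14)   ← matches the target
  (m₁,m₂)=(0,0): CG² = 4/7, CG = +√(4/7)
  (m₁,m₂)=(-1,1): CG² = 3/14, CG = +√(3/14)   ← matches the target
Pairs with CG² = 3/14: (1,-1): +√(3/14); (-1,1): +√(3/14)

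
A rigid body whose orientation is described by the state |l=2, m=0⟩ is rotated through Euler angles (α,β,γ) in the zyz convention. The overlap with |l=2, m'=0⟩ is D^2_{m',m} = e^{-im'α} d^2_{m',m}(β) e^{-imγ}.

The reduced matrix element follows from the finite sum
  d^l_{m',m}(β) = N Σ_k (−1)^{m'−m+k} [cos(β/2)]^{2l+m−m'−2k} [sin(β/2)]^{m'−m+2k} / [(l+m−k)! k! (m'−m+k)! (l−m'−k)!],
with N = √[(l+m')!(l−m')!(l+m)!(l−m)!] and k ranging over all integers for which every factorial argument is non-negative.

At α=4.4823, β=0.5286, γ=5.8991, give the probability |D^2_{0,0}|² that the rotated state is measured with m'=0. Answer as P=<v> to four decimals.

P=0.3825

D^2_{0,0}(4.4823,0.5286,5.8991) = e^{-i·0·4.4823}·d^2_{0,0}(0.5286)·e^{-i·0·5.8991}. Compute d first:
Half-angle: c=0.965276, s=0.261234. N=√(2·2·2·2)=4.000000
The bounds max(0,m−m')=0 and min(l+m,l−m')=2 give 3 terms
  k=0: (−1)^0·4.0000/(4)·0.9653^4·0.2612^0 = +0.868171
  k=1: (−1)^1·4.0000/(1)·0.9653^2·0.2612^2 = -0.254344
  k=2: (−1)^2·4.0000/(4)·0.9653^0·0.2612^4 = +0.004657
d^2_{0,0}(0.5286) = +0.868171 -0.254344 +0.004657 = +0.618485
|D^2_{0,0}|² = |d^2_{0,0}(β)|² = (+0.618485)² = 0.382523 (the z-rotation phases have unit modulus)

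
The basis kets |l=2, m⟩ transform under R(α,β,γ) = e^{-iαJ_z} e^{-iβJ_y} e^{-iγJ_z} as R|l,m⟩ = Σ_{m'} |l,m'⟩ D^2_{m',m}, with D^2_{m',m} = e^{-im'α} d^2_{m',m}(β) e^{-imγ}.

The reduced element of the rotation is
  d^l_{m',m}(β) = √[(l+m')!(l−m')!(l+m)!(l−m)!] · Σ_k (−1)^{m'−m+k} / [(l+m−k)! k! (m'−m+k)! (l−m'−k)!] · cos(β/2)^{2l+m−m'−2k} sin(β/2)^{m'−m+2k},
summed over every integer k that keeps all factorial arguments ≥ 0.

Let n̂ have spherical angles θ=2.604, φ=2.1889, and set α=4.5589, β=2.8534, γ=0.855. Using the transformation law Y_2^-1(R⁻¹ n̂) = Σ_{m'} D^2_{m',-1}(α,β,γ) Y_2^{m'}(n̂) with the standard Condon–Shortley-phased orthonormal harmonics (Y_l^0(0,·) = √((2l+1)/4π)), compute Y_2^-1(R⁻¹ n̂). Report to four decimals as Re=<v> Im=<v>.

Need the full column D^2_{m',-1} for m'=−2..2 at α=4.5589, β=2.8534, γ=0.8550.
cos(β/2)=0.143598, sin(β/2)=0.989636
d^2_{-2,-1}: single k=1 term ⇒ +0.005861;  D = -0.005002-0.003053i
d^2_{-1,-1}: k∈[0..1] ⇒ +0.000425 -0.060586 = -0.060161;  D = -0.038826+0.045955i
d^2_{0,-1}: k∈[0..1] ⇒ -0.007178 +0.340919 = +0.333741;  D = +0.219007+0.251831i
d^2_{1,-1}: k∈[0..1] ⇒ +0.060586 -0.959184 = -0.898599;  D = +0.760239-0.479079i
d^2_{2,-1}: single k=0 term ⇒ -0.278359;  D = +0.110655+0.255420i
Y_2^{m'}(θ=2.604,φ=2.1889) and Σ D·Y over m':
  (-0.0050-0.0031i)·(-0.0333+0.0957i)  (-0.0388+0.0460i)·(+0.1969+0.2769i)  (+0.2190+0.2518i)·(+0.3827+0.0000i)  (+0.7602-0.4791i)·(-0.1969+0.2769i)  (+0.1107+0.2554i)·(-0.0333-0.0957i)
Y_2^-1(R⁻¹ n̂) = +0.067625+0.380075i

Re=0.0676 Im=0.3801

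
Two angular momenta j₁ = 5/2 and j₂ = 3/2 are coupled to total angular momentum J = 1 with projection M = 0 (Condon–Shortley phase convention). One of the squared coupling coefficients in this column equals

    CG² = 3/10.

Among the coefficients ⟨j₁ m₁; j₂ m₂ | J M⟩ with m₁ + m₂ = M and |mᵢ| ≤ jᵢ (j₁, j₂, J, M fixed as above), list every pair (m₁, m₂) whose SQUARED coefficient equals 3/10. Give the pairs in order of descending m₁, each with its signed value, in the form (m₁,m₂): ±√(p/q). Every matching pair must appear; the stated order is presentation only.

Admissible pairs with m₁+m₂ = M = 0: (-3/2,3/2), (-1/2,1/2), (1/2,-1/2), (3/2,-3/2)
  (m₁,m₂)=(3/2,-3/2): CG² = 1/5, CG = +√(1/5)
  (m₁,m₂)=(1/2,-1/2): CG² = 3/10, CG = −√(3/10)   ← matches the target
  (m₁,m₂)=(-1/2,1/2): CG² = 3/10, CG = +√(3/10)   ← matches the target
  (m₁,m₂)=(-3/2,3/2): CG² = 1/5, CG = −√(1/5)
Pairs with CG² = 3/10: (1/2,-1/2): −√(3/10); (-1/2,1/2): +√(3/10)

(1/2,-1/2): −√(3/10); (-1/2,1/2): +√(3/10)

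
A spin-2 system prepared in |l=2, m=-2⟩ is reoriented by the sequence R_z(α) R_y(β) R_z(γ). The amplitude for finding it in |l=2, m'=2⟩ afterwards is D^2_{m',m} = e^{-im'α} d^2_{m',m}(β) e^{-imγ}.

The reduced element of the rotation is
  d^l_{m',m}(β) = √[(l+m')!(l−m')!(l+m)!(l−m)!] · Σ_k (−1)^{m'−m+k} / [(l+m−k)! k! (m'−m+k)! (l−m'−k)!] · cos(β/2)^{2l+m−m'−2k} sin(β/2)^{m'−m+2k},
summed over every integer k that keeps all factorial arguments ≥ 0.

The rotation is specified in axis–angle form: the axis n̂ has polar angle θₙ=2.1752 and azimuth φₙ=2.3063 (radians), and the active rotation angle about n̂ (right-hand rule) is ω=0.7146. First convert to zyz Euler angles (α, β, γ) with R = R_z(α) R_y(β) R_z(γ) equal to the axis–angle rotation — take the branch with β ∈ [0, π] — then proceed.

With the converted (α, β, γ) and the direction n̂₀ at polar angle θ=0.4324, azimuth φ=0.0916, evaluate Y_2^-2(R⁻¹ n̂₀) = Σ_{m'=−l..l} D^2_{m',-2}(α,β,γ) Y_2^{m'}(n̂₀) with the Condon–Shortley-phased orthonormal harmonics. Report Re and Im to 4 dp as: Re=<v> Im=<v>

Re=-0.0241 Im=0.0069

Axis–angle → zyz. n̂ = (sinθₙcosφₙ, sinθₙsinφₙ, cosθₙ) = (-0.552094, +0.610131, -0.568271), ω = 0.7146.
R = I cosω + sinω [n̂]ₓ + (1−cosω) n̂n̂ᵀ gives
  R = [+0.829925, +0.289989, +0.476583; -0.454805, +0.846427, +0.276973; -0.323073, -0.446619, +0.834359]
β = atan2(√(R₁₃²+R₂₃²), R₃₃) = 0.583827; α = atan2(R₂₃, R₁₃) mod 2π = 0.526454; γ = atan2(R₃₂, −R₃₁) mod 2π = 5.338632
Need the full column D^2_{m',-2} for m'=−2..2 at α=0.5265, β=0.5838, γ=5.3386.
cos(β/2)=0.957695, sin(β/2)=0.287785
d^2_{-2,-2}: single k=0 term ⇒ +0.841218;  D = +0.563859-0.624268i
d^2_{-1,-2}: single k=0 term ⇒ -0.505569;  D = -0.104473+0.494657i
d^2_{0,-2}: single k=0 term ⇒ +0.186066;  D = -0.058232-0.176719i
d^2_{1,-2}: single k=0 term ⇒ -0.045652;  D = +0.034140+0.030309i
d^2_{2,-2}: single k=0 term ⇒ +0.006859;  D = -0.006723-0.001360i
Y_2^{m'}(θ=0.4324,φ=0.0916) and Σ D·Y over m':
  (+0.5639-0.6243i)·(+0.0667-0.0124i)  (-0.1045+0.4947i)·(+0.2927-0.0269i)  (-0.0582-0.1767i)·(+0.4646+0.0000i)  (+0.0341+0.0303i)·(-0.2927-0.0269i)  (-0.0067-0.0014i)·(+0.0667+0.0124i)
Y_2^-2(R⁻¹ n̂) = -0.024053+0.006923i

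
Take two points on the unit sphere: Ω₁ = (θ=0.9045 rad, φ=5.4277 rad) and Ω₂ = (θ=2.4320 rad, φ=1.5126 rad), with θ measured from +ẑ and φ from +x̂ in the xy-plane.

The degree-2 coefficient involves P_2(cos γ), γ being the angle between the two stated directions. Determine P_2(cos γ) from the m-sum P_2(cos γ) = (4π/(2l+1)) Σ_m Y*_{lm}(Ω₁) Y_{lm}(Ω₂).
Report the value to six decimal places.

Addition theorem: P_2(cos γ) = (4π/5) Σ_m Y*_{lm}(Ω₁) Y_{lm}(Ω₂), m = −2…2:
  m=-2: (-0.033351, -0.236368) × (-0.162858, -0.019042) = (0.000931, 0.039129)  (running Σ = (0.000931, 0.039129))
  m=-1: (0.246185, -0.283361) × (-0.022209, 0.381197) = (0.102549, 0.100138)  (running Σ = (0.103479, 0.139268))
  m=0: (0.046067, -0.000000) × (0.229147, 0.000000) = (0.010556, 0.000000)  (running Σ = (0.114035, 0.139268))
  m=1: (-0.246185, -0.283361) × (0.022209, 0.381197) = (0.102549, -0.100138)  (running Σ = (0.216584, 0.039129))
  m=2: (-0.033351, 0.236368) × (-0.162858, 0.019042) = (0.000931, -0.039129)  (running Σ = (0.217515, 0.000000))
Total Σ_m = (0.217515, 0.000000). Multiply by 2.513274: (0.546674, 0.000000). P_2(cos γ) = 0.546674

0.546674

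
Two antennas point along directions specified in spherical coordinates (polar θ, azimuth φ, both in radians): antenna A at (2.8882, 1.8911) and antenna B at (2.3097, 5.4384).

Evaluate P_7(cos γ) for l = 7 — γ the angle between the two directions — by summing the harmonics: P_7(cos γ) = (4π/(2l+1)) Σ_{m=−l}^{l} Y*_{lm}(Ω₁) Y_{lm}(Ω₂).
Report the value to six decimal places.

0.184834

Addition theorem: P_7(cos γ) = (4π/15) Σ_m Y*_{lm}(Ω₁) Y_{lm}(Ω₂), m = −7…7:
  [-7]  conj(Y_{7,-7})(Ω₁) = +0.000024+0.000019i ; Y_{7,-7}(Ω₂) = +0.056233-0.021790i ; Δ = +0.000002+0.000001i
  [-6]  conj(Y_{7,-6})(Ω₁) = -0.000155+0.000422i ; Y_{7,-6}(Ω₂) = -0.071714+0.192670i ; Δ = -0.000070-0.000060i
  [-5]  conj(Y_{7,-5})(Ω₁) = -0.004061-0.000125i ; Y_{7,-5}(Ω₂) = -0.186087-0.350172i ; Δ = +0.000712+0.001445i
  [-4]  conj(Y_{7,-4})(Ω₁) = -0.007358-0.024693i ; Y_{7,-4}(Ω₂) = +0.415427+0.100583i ; Δ = -0.000573-0.010998i
  [-3]  conj(Y_{7,-3})(Ω₁) = +0.095353-0.066628i ; Y_{7,-3}(Ω₂) = -0.091134+0.063321i ; Δ = -0.004471+0.012110i
  [-2]  conj(Y_{7,-2})(Ω₁) = +0.286211+0.213367i ; Y_{7,-2}(Ω₂) = -0.037347+0.312954i ; Δ = -0.077463+0.081602i
  [-1]  conj(Y_{7,-1})(Ω₁) = -0.201022+0.605987i ; Y_{7,-1}(Ω₂) = -0.174662-0.196745i ; Δ = +0.154336-0.066293i
  [+0]  conj(Y_{7,0})(Ω₁) = -0.308371-0.000000i ; Y_{7,0}(Ω₂) = -0.245434+0.000000i ; Δ = +0.075685+0.000000i
  [+1]  conj(Y_{7,1})(Ω₁) = +0.201022+0.605987i ; Y_{7,1}(Ω₂) = +0.174662-0.196745i ; Δ = +0.154336+0.066293i
  [+2]  conj(Y_{7,2})(Ω₁) = +0.286211-0.213367i ; Y_{7,2}(Ω₂) = -0.037347-0.312954i ; Δ = -0.077463-0.081602i
  [+3]  conj(Y_{7,3})(Ω₁) = -0.095353-0.066628i ; Y_{7,3}(Ω₂) = +0.091134+0.063321i ; Δ = -0.004471-0.012110i
  [+4]  conj(Y_{7,4})(Ω₁) = -0.007358+0.024693i ; Y_{7,4}(Ω₂) = +0.415427-0.100583i ; Δ = -0.000573+0.010998i
  [+5]  conj(Y_{7,5})(Ω₁) = +0.004061-0.000125i ; Y_{7,5}(Ω₂) = +0.186087-0.350172i ; Δ = +0.000712-0.001445i
  [+6]  conj(Y_{7,6})(Ω₁) = -0.000155-0.000422i ; Y_{7,6}(Ω₂) = -0.071714-0.192670i ; Δ = -0.000070+0.000060i
  [+7]  conj(Y_{7,7})(Ω₁) = -0.000024+0.000019i ; Y_{7,7}(Ω₂) = -0.056233-0.021790i ; Δ = +0.000002-0.000001i
Σ over m = +0.220630+0.000000i; ×(4π/15) → +0.184834+0.000000i. Real part: 0.184834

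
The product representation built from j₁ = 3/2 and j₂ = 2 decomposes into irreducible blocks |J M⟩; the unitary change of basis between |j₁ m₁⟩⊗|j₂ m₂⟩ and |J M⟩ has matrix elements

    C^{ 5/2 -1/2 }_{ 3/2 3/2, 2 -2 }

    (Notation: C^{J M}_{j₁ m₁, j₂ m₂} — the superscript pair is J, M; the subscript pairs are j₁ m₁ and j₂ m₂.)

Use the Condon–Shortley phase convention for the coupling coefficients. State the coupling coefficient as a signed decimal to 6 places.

+0.414039  (= +√(6/35))

j₁+j₂−J=1  J+j₁−j₂=2  J−j₁+j₂=3  j₁+j₂+J+1=7
(j₁±m₁, j₂±m₂, J±M) = (3,0,0,4,2,3)
P² = 864/35
sum k=0..0:
  [0] +1/12 = 1/12
S = 1/12
C² = P²·S² = 6/35 ; C = +0.414039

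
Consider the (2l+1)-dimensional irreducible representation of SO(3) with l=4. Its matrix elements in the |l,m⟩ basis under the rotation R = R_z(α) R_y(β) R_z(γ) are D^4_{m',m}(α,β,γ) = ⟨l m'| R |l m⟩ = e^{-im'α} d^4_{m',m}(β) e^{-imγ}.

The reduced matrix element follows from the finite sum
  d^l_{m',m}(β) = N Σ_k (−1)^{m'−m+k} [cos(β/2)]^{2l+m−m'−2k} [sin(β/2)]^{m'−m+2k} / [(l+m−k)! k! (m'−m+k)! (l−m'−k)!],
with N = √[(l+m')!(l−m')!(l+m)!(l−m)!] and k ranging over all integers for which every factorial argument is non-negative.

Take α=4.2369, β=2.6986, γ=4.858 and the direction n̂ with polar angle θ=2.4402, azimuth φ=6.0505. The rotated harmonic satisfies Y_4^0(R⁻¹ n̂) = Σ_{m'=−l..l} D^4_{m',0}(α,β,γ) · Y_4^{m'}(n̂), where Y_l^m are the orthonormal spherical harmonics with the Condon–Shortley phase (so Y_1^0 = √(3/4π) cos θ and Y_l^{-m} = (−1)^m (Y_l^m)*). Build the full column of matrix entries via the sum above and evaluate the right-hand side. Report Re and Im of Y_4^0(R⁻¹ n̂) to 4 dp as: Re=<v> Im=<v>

Need the full column D^4_{m',0} for m'=−4..4 at α=4.2369, β=2.6986, γ=4.8580.
cos(β/2)=0.219690, sin(β/2)=0.975570
d^4_{-4,0}: single k=4 term ⇒ +0.017653;  D = -0.005740-0.016694i
d^4_{-3,0}: k∈[3..4] ⇒ +0.005622 -0.110862 = -0.105241;  D = -0.104146-0.015137i
d^4_{-2,0}: k∈[2..4] ⇒ +0.001015 -0.053378 +0.394721 = +0.342358;  D = -0.198872+0.278674i
d^4_{-1,0}: k∈[1..4] ⇒ +0.000108 -0.012749 +0.251412 -0.826291 = -0.587520;  D = +0.268951+0.522346i
d^4_{0,0}: k∈[0..4] ⇒ +0.000005 -0.001712 +0.075958 -0.665716 +0.820478 = +0.229013;  D = +0.229013+0.000000i
d^4_{1,0}: k∈[0..3] ⇒ -0.000108 +0.012749 -0.251412 +0.826291 = +0.587520;  D = -0.268951+0.522346i
d^4_{2,0}: k∈[0..2] ⇒ +0.001015 -0.053378 +0.394721 = +0.342358;  D = -0.198872-0.278674i
d^4_{3,0}: k∈[0..1] ⇒ -0.005622 +0.110862 = +0.105241;  D = +0.104146-0.015137i
d^4_{4,0}: single k=0 term ⇒ +0.017653;  D = -0.005740+0.016694i
Y_4^{m'}(θ=2.4402,φ=6.0505) and Σ D·Y over m':
  (-0.0057-0.0167i)·(+0.0458+0.0615i)  (-0.1041-0.0151i)·(-0.1968-0.1651i)  (-0.1989+0.2787i)·(+0.3841+0.1929i)  (+0.2690+0.5223i)·(-0.2463-0.0584i)  (+0.2290+0.0000i)·(-0.2737+0.0000i)  (-0.2690+0.5223i)·(+0.2463-0.0584i)  (-0.1989-0.2787i)·(+0.3841-0.1929i)  (+0.1041-0.0151i)·(+0.1968-0.1651i)  (-0.0057+0.0167i)·(+0.0458-0.0615i)
Y_4^0(R⁻¹ n̂) = -0.356897-0.000000i

Re=-0.3569 Im=0.0000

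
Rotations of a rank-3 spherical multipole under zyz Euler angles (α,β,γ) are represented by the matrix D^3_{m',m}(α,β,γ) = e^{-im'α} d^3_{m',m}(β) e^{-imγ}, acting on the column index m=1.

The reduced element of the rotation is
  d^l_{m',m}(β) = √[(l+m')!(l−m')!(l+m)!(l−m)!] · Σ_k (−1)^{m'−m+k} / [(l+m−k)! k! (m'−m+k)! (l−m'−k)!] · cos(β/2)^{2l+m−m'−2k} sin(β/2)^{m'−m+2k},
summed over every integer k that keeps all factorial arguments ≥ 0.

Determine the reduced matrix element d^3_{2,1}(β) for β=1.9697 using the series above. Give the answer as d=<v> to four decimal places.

d^3_{2,1}(β=1.9697) via the finite sum:
With c≡cos(β/2)=0.552988 and s≡sin(β/2)=0.833189, N=[120·1·24·2]^{1/2}=75.894664
Admissible k: 0..1 (factorial args all ≥0)
  k=0: (−1)^1·75.8947/(24)·0.5530^5·0.8332^1 = -0.136246
  k=1: (−1)^2·75.8947/(12)·0.5530^3·0.8332^3 = +0.618598
d^3_{2,1}(1.9697) = -0.136246 +0.618598 = +0.482352

d=0.4824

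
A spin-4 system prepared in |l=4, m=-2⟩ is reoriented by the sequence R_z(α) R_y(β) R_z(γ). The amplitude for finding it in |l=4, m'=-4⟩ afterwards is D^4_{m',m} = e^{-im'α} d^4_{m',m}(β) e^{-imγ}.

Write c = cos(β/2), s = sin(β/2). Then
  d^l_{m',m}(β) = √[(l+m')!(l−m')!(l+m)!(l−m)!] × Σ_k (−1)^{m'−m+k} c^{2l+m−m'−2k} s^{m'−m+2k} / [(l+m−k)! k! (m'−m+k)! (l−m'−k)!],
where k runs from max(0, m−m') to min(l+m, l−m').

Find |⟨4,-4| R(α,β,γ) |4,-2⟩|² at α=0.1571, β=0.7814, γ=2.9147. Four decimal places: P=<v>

D^4_{-4,-2}(0.1571,0.7814,2.9147) = e^{-i·-4·0.1571}·d^4_{-4,-2}(0.7814)·e^{-i·-2·2.9147}. Compute d first:
With c≡cos(β/2)=0.924643 and s≡sin(β/2)=0.380836, N=[1·40320·2·720]^{1/2}=7619.763776
The bounds max(0,m−m')=2 and min(l+m,l−m')=2 give 1 term
  k=2: (−1)^0·7619.7638/(1440)·0.9246^6·0.3808^2 = +0.479621
d^4_{-4,-2}(0.7814) = +0.479621
|D^4_{-4,-2}|² = |d^4_{-4,-2}(β)|² = (+0.479621)² = 0.230036 (the z-rotation phases have unit modulus)

P=0.2300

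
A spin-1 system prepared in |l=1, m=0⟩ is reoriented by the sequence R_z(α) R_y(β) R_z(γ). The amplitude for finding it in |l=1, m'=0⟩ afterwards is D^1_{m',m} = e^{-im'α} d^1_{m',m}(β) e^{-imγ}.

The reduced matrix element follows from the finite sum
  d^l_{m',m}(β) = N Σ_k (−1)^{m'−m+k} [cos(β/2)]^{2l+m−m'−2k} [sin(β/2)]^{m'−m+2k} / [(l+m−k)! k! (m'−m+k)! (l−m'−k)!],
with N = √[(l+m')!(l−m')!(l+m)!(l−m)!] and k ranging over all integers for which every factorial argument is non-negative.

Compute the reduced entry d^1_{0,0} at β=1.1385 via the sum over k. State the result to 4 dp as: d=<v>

d^1_{0,0}(β=1.1385) via the finite sum:
c=cos(1.138500/2)=0.842305, s=sin(1.138500/2)=0.539000; N=√[1·1·1·1]=1.000000
The bounds max(0,m−m')=0 and min(l+m,l−m')=1 give 2 terms
  k=0: (−1)^0·1.0000/(1)·0.8423^2·0.5390^0 = +0.709478
  k=1: (−1)^1·1.0000/(1)·0.8423^0·0.5390^2 = -0.290522
d^1_{0,0}(1.1385) = +0.709478 -0.290522 = +0.418957

d=0.4190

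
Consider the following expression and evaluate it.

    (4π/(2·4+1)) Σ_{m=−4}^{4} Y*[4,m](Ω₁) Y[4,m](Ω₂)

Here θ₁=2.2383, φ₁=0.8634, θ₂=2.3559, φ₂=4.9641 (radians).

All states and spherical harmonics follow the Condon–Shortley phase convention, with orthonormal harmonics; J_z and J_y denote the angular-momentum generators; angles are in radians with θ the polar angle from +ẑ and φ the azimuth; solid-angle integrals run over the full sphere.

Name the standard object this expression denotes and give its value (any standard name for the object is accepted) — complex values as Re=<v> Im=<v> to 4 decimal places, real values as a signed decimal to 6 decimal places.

Legendre polynomial (addition theorem), +0.323126

This sum is the spherical-harmonic addition theorem: it equals the Legendre polynomial P_l(cos γ) of the angle γ between the two directions.
Summing Y*_{l m}(θ₁,φ₁)·Y_{l m}(θ₂,φ₂) over m ∈ [−4, 4]; prefactor 4π/(2·4+1) = 1.396263:
  m=-4: Y*=-0.160232-0.051682i  Y=+0.059206-0.093612i  product -0.014325+0.011940i
  m=-3: Y*=+0.319711-0.196630i  Y=+0.214596+0.227995i  product +0.113439+0.030697i
  m=-2: Y*=-0.053934+0.342916i  Y=-0.366190+0.201681i  product -0.049409-0.136450i
  m=-1: Y*=+0.047476+0.055527i  Y=-0.029336-0.114073i  product +0.004941-0.007045i
  m=+0: Y*=-0.355070-0.000000i  Y=-0.343958+0.000000i  product +0.122129+0.000000i
  m=+1: Y*=-0.047476+0.055527i  Y=+0.029336-0.114073i  product +0.004941+0.007045i
  m=+2: Y*=-0.053934-0.342916i  Y=-0.366190-0.201681i  product -0.049409+0.136450i
  m=+3: Y*=-0.319711-0.196630i  Y=-0.214596+0.227995i  product +0.113439-0.030697i
  m=+4: Y*=-0.160232+0.051682i  Y=+0.059206+0.093612i  product -0.014325-0.011940i
Total Σ_m = +0.231422+0.000000i. Multiply by 1.396263: +0.323126+0.000000i. P_4(cos γ) = 0.323126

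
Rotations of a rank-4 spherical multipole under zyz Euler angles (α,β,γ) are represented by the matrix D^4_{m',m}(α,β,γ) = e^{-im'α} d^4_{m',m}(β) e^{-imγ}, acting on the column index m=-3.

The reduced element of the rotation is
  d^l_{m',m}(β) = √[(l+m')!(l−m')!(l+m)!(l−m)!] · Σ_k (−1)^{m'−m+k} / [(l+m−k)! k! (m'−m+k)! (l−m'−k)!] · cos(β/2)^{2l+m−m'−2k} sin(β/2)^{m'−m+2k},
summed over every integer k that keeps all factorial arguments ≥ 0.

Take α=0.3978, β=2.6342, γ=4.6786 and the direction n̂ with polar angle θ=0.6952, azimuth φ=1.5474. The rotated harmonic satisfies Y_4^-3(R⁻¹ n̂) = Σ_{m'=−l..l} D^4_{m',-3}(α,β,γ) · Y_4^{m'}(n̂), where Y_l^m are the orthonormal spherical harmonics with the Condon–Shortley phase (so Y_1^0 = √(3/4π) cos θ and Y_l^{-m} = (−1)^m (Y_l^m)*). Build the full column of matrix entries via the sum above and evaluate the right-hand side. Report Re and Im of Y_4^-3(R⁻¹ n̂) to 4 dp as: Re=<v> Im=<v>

Re=-0.3227 Im=-0.2402

Need the full column D^4_{m',-3} for m'=−4..4 at α=0.3978, β=2.6342, γ=4.6786.
cos(β/2)=0.250984, sin(β/2)=0.967991
d^4_{-4,-3}: single k=1 term ⇒ +0.000172;  D = -0.000171+0.000014i
d^4_{-3,-3}: k∈[0..1] ⇒ +0.000016 -0.001640 = -0.001624;  D = +0.001441-0.000748i
d^4_{-2,-3}: k∈[0..1] ⇒ -0.000227 +0.010140 = +0.009913;  D = -0.006342+0.007618i
d^4_{-1,-3}: k∈[0..1] ⇒ +0.001859 -0.046088 = -0.044229;  D = +0.012920-0.042300i
d^4_{0,-3}: k∈[0..1] ⇒ -0.010688 +0.158986 = +0.148297;  D = +0.015007+0.147536i
d^4_{1,-3}: k∈[0..1] ⇒ +0.046088 -0.411330 = -0.365242;  D = -0.174839-0.320676i
d^4_{2,-3}: k∈[0..1] ⇒ -0.150827 +0.747842 = +0.597015;  D = +0.466530+0.372527i
d^4_{3,-3}: k∈[0..1] ⇒ +0.362759 -0.770853 = -0.408095;  D = -0.392646-0.111221i
d^4_{4,-3}: single k=0 term ⇒ -0.565315;  D = -0.561129+0.068669i
Y_4^{m'}(θ=0.6952,φ=1.5474) and Σ D·Y over m':
  (-0.0002+0.0000i)·(+0.0742+0.0070i)  (+0.0014-0.0007i)·(-0.0177+0.2520i)  (-0.0063+0.0076i)·(-0.4288-0.0201i)  (+0.0129-0.0423i)·(+0.0061-0.2624i)  (+0.0150+0.1475i)·(-0.2666+0.0000i)  (-0.1748-0.3207i)·(-0.0061-0.2624i)  (+0.4665+0.3725i)·(-0.4288+0.0201i)  (-0.3926-0.1112i)·(+0.0177+0.2520i)  (-0.5611+0.0687i)·(+0.0742-0.0070i)
Y_4^-3(R⁻¹ n̂) = -0.322696-0.240192i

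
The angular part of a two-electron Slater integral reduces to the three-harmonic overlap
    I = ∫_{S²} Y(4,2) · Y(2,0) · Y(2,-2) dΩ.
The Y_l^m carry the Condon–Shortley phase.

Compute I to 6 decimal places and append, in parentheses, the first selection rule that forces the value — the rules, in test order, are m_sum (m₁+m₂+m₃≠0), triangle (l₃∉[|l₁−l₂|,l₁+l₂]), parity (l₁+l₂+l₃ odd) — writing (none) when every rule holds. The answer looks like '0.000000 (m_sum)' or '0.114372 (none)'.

0.156078 (none)

Rules hold: Σm=0, L=8 even, 2≤2≤6.
N = 9·5·5 = 225
Δ = 4!·4!·0!/9! = 1/630
Racah Σ t=2..2: t=2:+1/16 = 1/16
⇒ 3j(4 2 2; 0 0 0)² = 2/35, sgn +1
Racah Σ t=2..2: t=2:+1/96 = 1/96
⇒ 3j(4 2 2; 2 0 -2)² = 1/42, sgn +1
4πI² = N·(3j₀)²·(3jₘ)² = 15/49
I = +1·√(0.306122/4π) = 0.15607835
No selection rule forces the value: the integral is nonzero (none).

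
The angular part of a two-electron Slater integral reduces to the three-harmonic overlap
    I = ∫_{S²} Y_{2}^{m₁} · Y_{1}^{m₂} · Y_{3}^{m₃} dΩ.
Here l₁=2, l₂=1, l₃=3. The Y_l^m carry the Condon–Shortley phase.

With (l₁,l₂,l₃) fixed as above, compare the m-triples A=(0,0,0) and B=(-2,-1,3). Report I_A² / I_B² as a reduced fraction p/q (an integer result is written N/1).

3/5

Shared (l₁,l₂,l₃)=(2,1,3): N and (l;000)² cancel in I_A²/I_B².
A: Δ = 0!·4!·2!/7! = 1/105; Racah Σ t=0..0: t=0:+1/4 = 1/4; ⇒ 3j(2 1 3; 0 0 0)² = 3/35, sgn -1
B: Δ = 0!·4!·2!/7! = 1/105; Racah Σ t=0..0: t=0:+1/48 = 1/48; ⇒ 3j(2 1 3; -2 -1 3)² = 1/7, sgn +1
I_A²/I_B² = (3/35)/(1/7) = 3/5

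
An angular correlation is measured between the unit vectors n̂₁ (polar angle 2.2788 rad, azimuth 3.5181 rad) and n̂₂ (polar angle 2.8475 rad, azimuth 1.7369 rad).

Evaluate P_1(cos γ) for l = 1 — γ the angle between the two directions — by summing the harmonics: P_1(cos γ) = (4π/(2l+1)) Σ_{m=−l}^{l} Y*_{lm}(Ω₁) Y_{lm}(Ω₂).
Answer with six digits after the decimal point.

0.576407

Summing Y*_{l m}(θ₁,φ₁)·Y_{l m}(θ₂,φ₂) over m ∈ [−1, 1]; prefactor 4π/(2·1+1) = 4.188790:
  [-1]  conj(Y_{1,-1})(Ω₁) = (-0.244075, -0.096499) ; Y_{1,-1}(Ω₂) = (-0.016559, -0.098771) ; Δ = (-0.005490, 0.025705)
  [+0]  conj(Y_{1,0})(Ω₁) = (-0.317747, -0.000000) ; Y_{1,0}(Ω₂) = (-0.467625, 0.000000) ; Δ = (0.148586, 0.000000)
  [+1]  conj(Y_{1,1})(Ω₁) = (0.244075, -0.096499) ; Y_{1,1}(Ω₂) = (0.016559, -0.098771) ; Δ = (-0.005490, -0.025705)
Total Σ_m = (0.137607, 0.000000). Multiply by 4.188790: (0.576407, 0.000000). P_1(cos γ) = 0.576407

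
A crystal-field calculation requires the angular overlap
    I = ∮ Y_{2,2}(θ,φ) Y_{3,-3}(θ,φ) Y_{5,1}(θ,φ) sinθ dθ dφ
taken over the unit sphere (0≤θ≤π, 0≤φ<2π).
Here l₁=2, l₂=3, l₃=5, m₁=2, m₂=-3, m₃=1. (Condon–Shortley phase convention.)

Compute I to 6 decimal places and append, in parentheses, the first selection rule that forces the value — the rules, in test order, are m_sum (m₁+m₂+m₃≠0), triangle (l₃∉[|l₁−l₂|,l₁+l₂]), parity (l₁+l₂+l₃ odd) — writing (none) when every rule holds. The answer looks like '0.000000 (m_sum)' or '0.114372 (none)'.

-0.023961 (none)

m-sum 0 ✓  L=10 even ✓  1≤5≤5 ✓
Π(2lᵢ+1) = 5×7×11 = 385
triangle coeff Δ(2,3,5) = 1/2310
Σ_t [0,0]: t=0:+1/144 = 1/144
(3j)²=10/231 [(2 3 5; 0 0 0)], sign=-1
Σ_t [0,0]: t=0:+1/17280 = 1/17280
(3j)²=1/2310 [(2 3 5; 2 -3 1)], sign=+1
⇒ 4πI² = 5/693
I = (-1)√(5/693/(4π)) = -0.02396147
No selection rule forces the value: the integral is nonzero (none).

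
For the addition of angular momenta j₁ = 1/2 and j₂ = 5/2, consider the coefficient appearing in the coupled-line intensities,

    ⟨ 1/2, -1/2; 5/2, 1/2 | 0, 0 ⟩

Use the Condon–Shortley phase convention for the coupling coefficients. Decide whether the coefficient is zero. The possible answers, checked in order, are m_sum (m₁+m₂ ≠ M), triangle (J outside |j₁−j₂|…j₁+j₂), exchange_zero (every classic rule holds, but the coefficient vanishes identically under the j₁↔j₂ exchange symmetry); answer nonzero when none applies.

m-sum: m₁+m₂ = -1/2+1/2 = 0, M = 0  ✓
triangle: need |j₁−j₂| ≤ J ≤ j₁+j₂, i.e. J ∈ [2, 3]; J = 0 is outside ✗ ⇒ coefficient is 0

triangle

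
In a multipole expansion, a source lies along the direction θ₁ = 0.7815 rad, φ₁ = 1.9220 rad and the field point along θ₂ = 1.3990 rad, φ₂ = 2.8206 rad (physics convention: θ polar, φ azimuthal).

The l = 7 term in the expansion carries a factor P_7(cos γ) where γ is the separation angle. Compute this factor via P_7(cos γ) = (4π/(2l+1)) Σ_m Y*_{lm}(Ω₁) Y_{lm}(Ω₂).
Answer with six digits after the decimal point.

0.304293

Expand P_7 via completeness: Σ_{m} conj(Y_{7,m}) at Ω₁ times Y_{7,m} at Ω₂ —
  m=-7: Y*=+0.027146+0.033352i  Y=+0.282067-0.351566i  product +0.019383-0.000136i
  m=-6: Y*=+0.082876-0.139386i  Y=-0.101755+0.274355i  product +0.029808+0.036921i
  m=-5: Y*=-0.347026-0.065022i  Y=-0.007217+0.211140i  product +0.016233-0.072802i
  m=-4: Y*=+0.075214+0.448979i  Y=-0.087637-0.297115i  product +0.126807-0.061694i
  m=-3: Y*=+0.203372-0.115684i  Y=-0.072112-0.103658i  product -0.026657-0.012739i
  m=-2: Y*=+0.173238+0.146631i  Y=+0.247625+0.185133i  product +0.015752+0.068382i
  m=-1: Y*=+0.120289-0.328307i  Y=+0.087592+0.029123i  product +0.020098-0.025254i
  m=+0: Y*=+0.128694-0.000000i  Y=-0.307889+0.000000i  product -0.039623+0.000000i
  m=+1: Y*=-0.120289-0.328307i  Y=-0.087592+0.029123i  product +0.020098+0.025254i
  m=+2: Y*=+0.173238-0.146631i  Y=+0.247625-0.185133i  product +0.015752-0.068382i
  m=+3: Y*=-0.203372-0.115684i  Y=+0.072112-0.103658i  product -0.026657+0.012739i
  m=+4: Y*=+0.075214-0.448979i  Y=-0.087637+0.297115i  product +0.126807+0.061694i
  m=+5: Y*=+0.347026-0.065022i  Y=+0.007217+0.211140i  product +0.016233+0.072802i
  m=+6: Y*=+0.082876+0.139386i  Y=-0.101755-0.274355i  product +0.029808-0.036921i
  m=+7: Y*=-0.027146+0.033352i  Y=-0.282067-0.351566i  product +0.019383+0.000136i
Accumulated sum +0.363223+0.000000i; after 4π/(2l+1) scaling, +0.304293+0.000000i ⇒ P_7 = 0.304293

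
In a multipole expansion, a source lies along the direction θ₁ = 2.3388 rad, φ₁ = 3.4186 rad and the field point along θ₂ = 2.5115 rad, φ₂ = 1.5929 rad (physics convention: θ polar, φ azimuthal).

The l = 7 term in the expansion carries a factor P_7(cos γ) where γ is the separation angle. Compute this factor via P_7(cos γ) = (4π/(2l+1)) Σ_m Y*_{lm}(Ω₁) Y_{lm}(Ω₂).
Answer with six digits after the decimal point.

Summing Y*_{l m}(θ₁,φ₁)·Y_{l m}(θ₂,φ₂) over m ∈ [−7, 7]; prefactor 4π/(2·7+1) = 0.837758:
  term(m=-7) = (0.000600, 0.000130)   from Y*(Ω₁)=(0.017933, -0.046476), Y(Ω₂)=(0.001900, 0.012182)
  term(m=-6) = (-0.000471, -0.011378)   from Y*(Ω₁)=(0.016404, -0.179272), Y(Ω₂)=(0.062704, -0.008365)
  term(m=-5) = (-0.069530, 0.021225)   from Y*(Ω₁)=(-0.068820, -0.366206), Y(Ω₂)=(-0.021518, -0.193909)
  term(m=-4) = (0.091753, 0.149256)   from Y*(Ω₁)=(-0.199464, -0.399807), Y(Ω₂)=(-0.390594, 0.034625)
  term(m=-3) = (0.059931, -0.062464)   from Y*(Ω₁)=(-0.123628, -0.135456), Y(Ω₂)=(0.031277, 0.470987)
  term(m=-2) = (0.042562, 0.023797)   from Y*(Ω₁)=(0.228632, 0.141442), Y(Ω₂)=(0.181201, -0.008016)
  term(m=-1) = (-0.025549, 0.098049)   from Y*(Ω₁)=(0.305690, 0.086913), Y(Ω₂)=(0.007047, 0.318744)
  term(m=+0) = (-0.053672, -0.000000)   from Y*(Ω₁)=(-0.181970, -0.000000), Y(Ω₂)=(0.294953, 0.000000)
  term(m=+1) = (-0.025549, -0.098049)   from Y*(Ω₁)=(-0.305690, 0.086913), Y(Ω₂)=(-0.007047, 0.318744)
  term(m=+2) = (0.042562, -0.023797)   from Y*(Ω₁)=(0.228632, -0.141442), Y(Ω₂)=(0.181201, 0.008016)
  term(m=+3) = (0.059931, 0.062464)   from Y*(Ω₁)=(0.123628, -0.135456), Y(Ω₂)=(-0.031277, 0.470987)
  term(m=+4) = (0.091753, -0.149256)   from Y*(Ω₁)=(-0.199464, 0.399807), Y(Ω₂)=(-0.390594, -0.034625)
  term(m=+5) = (-0.069530, -0.021225)   from Y*(Ω₁)=(0.068820, -0.366206), Y(Ω₂)=(0.021518, -0.193909)
  term(m=+6) = (-0.000471, 0.011378)   from Y*(Ω₁)=(0.016404, 0.179272), Y(Ω₂)=(0.062704, 0.008365)
  term(m=+7) = (0.000600, -0.000130)   from Y*(Ω₁)=(-0.017933, -0.046476), Y(Ω₂)=(-0.001900, 0.012182)
Accumulated sum (0.144921, 0.000000); after 4π/(2l+1) scaling, (0.121409, 0.000000) ⇒ P_7 = 0.121409

0.121409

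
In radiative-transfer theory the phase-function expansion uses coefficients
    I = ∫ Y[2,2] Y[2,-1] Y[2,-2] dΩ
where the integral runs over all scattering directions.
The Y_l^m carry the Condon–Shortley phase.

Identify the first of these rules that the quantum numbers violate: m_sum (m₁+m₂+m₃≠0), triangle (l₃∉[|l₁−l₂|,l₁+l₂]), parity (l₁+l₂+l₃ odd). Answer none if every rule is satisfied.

m₁+m₂+m₃ = 2 − 1 − 2 = -1  ✗
triangle: |2−2|=0 ≤ l₃=2 ≤ 2+2=4
parity: l₁+l₂+l₃ = 6 is even

m_sum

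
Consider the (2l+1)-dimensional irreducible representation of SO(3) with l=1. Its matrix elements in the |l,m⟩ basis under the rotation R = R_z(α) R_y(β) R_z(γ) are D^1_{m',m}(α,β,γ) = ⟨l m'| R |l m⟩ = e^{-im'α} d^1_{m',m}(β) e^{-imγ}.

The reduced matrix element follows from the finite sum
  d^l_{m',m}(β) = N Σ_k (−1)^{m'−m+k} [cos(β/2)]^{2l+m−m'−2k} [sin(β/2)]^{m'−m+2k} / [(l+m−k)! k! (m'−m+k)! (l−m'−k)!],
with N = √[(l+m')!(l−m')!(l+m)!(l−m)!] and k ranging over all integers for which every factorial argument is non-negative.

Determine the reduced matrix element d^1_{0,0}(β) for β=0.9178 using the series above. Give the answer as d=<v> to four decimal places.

d=0.6076

d^1_{0,0}(β=0.9178) via the finite sum:
Half-angle: c=0.896540, s=0.442962. N=√(1·1·1·1)=1.000000
k: max(0,(0)−(0))=0 … min(1+(0),1−(0))=1
  k=0: (−1)^0·1.0000/(1)·0.8965^2·0.4430^0 = +0.803785
  k=1: (−1)^1·1.0000/(1)·0.8965^0·0.4430^2 = -0.196215
d^1_{0,0}(0.9178) = +0.803785 -0.196215 = +0.607569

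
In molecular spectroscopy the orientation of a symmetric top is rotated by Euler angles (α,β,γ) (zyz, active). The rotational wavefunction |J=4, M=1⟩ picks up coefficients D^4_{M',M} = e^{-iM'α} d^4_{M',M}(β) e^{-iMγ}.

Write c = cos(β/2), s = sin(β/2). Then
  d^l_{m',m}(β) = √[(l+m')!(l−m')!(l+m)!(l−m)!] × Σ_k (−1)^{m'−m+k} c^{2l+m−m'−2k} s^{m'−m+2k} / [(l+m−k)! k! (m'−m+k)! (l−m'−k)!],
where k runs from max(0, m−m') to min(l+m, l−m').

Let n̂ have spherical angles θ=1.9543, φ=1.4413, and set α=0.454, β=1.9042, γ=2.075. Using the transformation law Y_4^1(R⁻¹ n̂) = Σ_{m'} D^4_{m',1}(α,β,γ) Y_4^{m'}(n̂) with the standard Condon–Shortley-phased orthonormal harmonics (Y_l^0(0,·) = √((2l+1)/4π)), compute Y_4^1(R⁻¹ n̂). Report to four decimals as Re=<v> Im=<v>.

Re=0.0733 Im=-0.0670

Need the full column D^4_{m',1} for m'=−4..4 at α=0.4540, β=1.9042, γ=2.0750.
cos(β/2)=0.579974, sin(β/2)=0.814635
d^4_{-4,1}: single k=5 term ⇒ +0.523763;  D = +0.506294-0.134143i
d^4_{-3,1}: k∈[4..5] ⇒ +0.659181 -0.780308 = -0.121127;  D = -0.091621+0.079230i
d^4_{-2,1}: k∈[3..5] ⇒ +0.501702 -1.484728 +0.585851 = -0.397176;  D = -0.156055+0.365233i
d^4_{-1,1}: k∈[2..5] ⇒ +0.252567 -1.494882 +1.474643 -0.193957 = +0.038370;  D = -0.001926-0.038322i
d^4_{0,1}: k∈[1..4] ⇒ +0.080415 -0.951913 +1.878049 -0.617541 = +0.389011;  D = -0.187935-0.340602i
d^4_{1,1}: k∈[0..3] ⇒ +0.012802 -0.378850 +1.494882 -0.983095 = +0.145739;  D = -0.119238-0.083798i
d^4_{2,1}: k∈[0..2] ⇒ -0.076288 +0.752553 -0.989819 = -0.313554;  D = +0.309619+0.049519i
d^4_{3,1}: k∈[0..1] ⇒ +0.200469 -0.659181 = -0.458713;  D = +0.438843-0.133545i
d^4_{4,1}: single k=0 term ⇒ -0.265476;  D = +0.194353-0.180843i
Y_4^{m'}(θ=1.9543,φ=1.4413) and Σ D·Y over m':
  (+0.5063-0.1341i)·(+0.2844+0.1621i)  (-0.0916+0.0792i)·(+0.1415-0.3457i)  (-0.1561+0.3652i)·(+0.0056+0.0015i)  (-0.0019-0.0383i)·(+0.0428-0.3288i)  (-0.1879-0.3406i)·(-0.0544+0.0000i)  (-0.1192-0.0838i)·(-0.0428-0.3288i)  (+0.3096+0.0495i)·(+0.0056-0.0015i)  (+0.4388-0.1335i)·(-0.1415-0.3457i)  (+0.1944-0.1808i)·(+0.2844-0.1621i)
Y_4^1(R⁻¹ n̂) = +0.073317-0.067013i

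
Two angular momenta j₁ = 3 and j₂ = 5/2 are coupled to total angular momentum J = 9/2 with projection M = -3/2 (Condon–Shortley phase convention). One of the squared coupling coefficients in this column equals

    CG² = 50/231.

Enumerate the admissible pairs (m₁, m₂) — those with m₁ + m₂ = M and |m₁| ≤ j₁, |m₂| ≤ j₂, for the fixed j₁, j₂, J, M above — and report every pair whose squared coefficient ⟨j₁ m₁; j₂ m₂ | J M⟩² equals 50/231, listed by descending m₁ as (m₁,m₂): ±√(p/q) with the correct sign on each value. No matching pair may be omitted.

(1,-5/2): +√(50/231)

Admissible pairs with m₁+m₂ = M = -3/2: (-3,3/2), (-2,1/2), (-1,-1/2), (0,-3/2), (1,-5/2)
  (m₁,m₂)=(1,-5/2): CG² = 50/231, CG = +√(50/231)   ← matches the target
  (m₁,m₂)=(0,-3/2): CG² = 45/154, CG = +√(45/154)
  (m₁,m₂)=(-1,-1/2): CG² = 5/231, CG = −√(5/231)
  (m₁,m₂)=(-2,1/2): CG² = 169/462, CG = −√(169/462)
  (m₁,m₂)=(-3,3/2): CG² = 8/77, CG = −√(8/77)
Pairs with CG² = 50/231: (1,-5/2): +√(50/231)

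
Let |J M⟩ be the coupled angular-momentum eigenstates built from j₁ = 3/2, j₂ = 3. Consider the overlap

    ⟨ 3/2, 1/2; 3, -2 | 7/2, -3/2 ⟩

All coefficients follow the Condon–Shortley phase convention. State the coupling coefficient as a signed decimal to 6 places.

triangle: 1!×2!×5!/9! = 240/362880
(j±m)!: 2!×1!×1!×5!×2!×5! = 57600
prefactor² = (2J+1)×Δ×N² = 6400/21
  k=0: +1/(0!×1!×1!×1!×1!×4!) = 1/24
  k=1: −1/(1!×0!×0!×0!×2!×5!) = -1/240
Σ = 3/80  ⇒  CG² = 6400/21×(3/80)² = 3/7
CG = +√(3/7) = +0.654654

+0.654654  (= +√(3/7))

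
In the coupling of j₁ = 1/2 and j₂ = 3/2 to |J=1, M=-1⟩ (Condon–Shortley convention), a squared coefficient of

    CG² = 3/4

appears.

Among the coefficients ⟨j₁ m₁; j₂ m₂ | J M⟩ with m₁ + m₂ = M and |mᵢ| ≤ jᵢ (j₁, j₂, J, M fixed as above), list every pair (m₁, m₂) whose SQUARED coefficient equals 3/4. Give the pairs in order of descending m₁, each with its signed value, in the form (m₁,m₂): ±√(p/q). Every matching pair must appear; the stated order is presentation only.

Admissible pairs with m₁+m₂ = M = -1: (-1/2,-1/2), (1/2,-3/2)
  (m₁,m₂)=(1/2,-3/2): CG² = 3/4, CG = +√(3/4)   ← matches the target
  (m₁,m₂)=(-1/2,-1/2): CG² = 1/4, CG = −√(1/4)
Pairs with CG² = 3/4: (1/2,-3/2): +√(3/4)

(1/2,-3/2): +√(3/4)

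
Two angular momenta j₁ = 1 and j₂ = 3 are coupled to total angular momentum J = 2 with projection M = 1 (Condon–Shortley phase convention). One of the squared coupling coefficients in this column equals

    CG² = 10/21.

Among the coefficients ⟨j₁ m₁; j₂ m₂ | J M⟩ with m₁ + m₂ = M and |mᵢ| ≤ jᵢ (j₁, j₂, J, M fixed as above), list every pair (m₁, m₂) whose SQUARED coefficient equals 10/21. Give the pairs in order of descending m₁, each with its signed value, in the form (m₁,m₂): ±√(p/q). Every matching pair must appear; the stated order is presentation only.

(-1,2): +√(10/21)

Admissible pairs with m₁+m₂ = M = 1: (-1,2), (0,1), (1,0)
  (m₁,m₂)=(1,0): CG² = 1/7, CG = +√(1/7)
  (m₁,m₂)=(0,1): CG² = 8/21, CG = −√(8/21)
  (m₁,m₂)=(-1,2): CG² = 10/21, CG = +√(10/21)   ← matches the target
Pairs with CG² = 10/21: (-1,2): +√(10/21)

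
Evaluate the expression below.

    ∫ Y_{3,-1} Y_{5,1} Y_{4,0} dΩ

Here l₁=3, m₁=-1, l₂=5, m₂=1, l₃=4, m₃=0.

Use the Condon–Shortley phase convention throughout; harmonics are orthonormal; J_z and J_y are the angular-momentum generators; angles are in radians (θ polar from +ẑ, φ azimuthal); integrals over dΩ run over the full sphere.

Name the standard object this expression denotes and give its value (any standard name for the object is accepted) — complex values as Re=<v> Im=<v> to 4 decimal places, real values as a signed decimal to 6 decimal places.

Gaunt coefficient, -0.086020

This is a Gaunt coefficient — the integral of a triple product of spherical harmonics over the sphere.
Checks pass: Σm=0; 12 even; l₃=4∈[2,8].
(2·3+1)(2·5+1)(2·4+1) = 693
Δ: 4! 2! 6! / 13! → 1/180180
sum: t=1:−1/576 t=2:+1/144 t=3:−1/576 = 1/288
3j²(3 5 4; 0 0 0) = Δ·Π!·Σ² = 20/1001  (sign +1)
sum: t=2:+1/384 t=3:−1/216 t=4:+1/2304 = -11/6912
3j²(3 5 4; -1 1 0) = Δ·Π!·Σ² = 11/1638  (sign -1)
combine: 4πI² = 693·20/1001·11/1638 = 110/1183
take √, sign -1: I = -0.08601992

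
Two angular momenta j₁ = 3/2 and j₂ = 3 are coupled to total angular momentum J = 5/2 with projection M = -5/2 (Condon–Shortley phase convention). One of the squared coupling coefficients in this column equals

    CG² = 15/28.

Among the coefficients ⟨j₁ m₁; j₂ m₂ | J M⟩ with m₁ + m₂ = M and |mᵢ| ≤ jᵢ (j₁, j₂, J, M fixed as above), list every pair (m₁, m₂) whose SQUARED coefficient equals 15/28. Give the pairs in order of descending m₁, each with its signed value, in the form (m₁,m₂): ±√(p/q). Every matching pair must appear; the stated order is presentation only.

(1/2,-3): +√(15/28)

Admissible pairs with m₁+m₂ = M = -5/2: (-3/2,-1), (-1/2,-2), (1/2,-3)
  (m₁,m₂)=(1/2,-3): CG² = 15/28, CG = +√(15/28)   ← matches the target
  (m₁,m₂)=(-1/2,-2): CG² = 5/14, CG = −√(5/14)
  (m₁,m₂)=(-3/2,-1): CG² = 3/28, CG = +√(3/28)
Pairs with CG² = 15/28: (1/2,-3): +√(15/28)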